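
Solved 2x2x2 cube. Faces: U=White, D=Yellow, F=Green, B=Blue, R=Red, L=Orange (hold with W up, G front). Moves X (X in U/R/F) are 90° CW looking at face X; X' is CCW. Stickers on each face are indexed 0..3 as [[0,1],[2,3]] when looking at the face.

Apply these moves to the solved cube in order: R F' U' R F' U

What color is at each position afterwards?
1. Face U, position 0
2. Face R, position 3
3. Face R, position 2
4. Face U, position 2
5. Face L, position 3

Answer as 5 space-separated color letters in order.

Answer: Y Y O R W

Derivation:
After move 1 (R): R=RRRR U=WGWG F=GYGY D=YBYB B=WBWB
After move 2 (F'): F=YYGG U=WGRR R=BRYR D=OOYB L=OGOW
After move 3 (U'): U=GRWR F=OGGG R=YYYR B=BRWB L=WBOW
After move 4 (R): R=YYRY U=GGWG F=OOGB D=OWYB B=RRRB
After move 5 (F'): F=OBOG U=GGYR R=WYOY D=BWYB L=WGOW
After move 6 (U): U=YGRG F=WYOG R=RROY B=WGRB L=OBOW
Query 1: U[0] = Y
Query 2: R[3] = Y
Query 3: R[2] = O
Query 4: U[2] = R
Query 5: L[3] = W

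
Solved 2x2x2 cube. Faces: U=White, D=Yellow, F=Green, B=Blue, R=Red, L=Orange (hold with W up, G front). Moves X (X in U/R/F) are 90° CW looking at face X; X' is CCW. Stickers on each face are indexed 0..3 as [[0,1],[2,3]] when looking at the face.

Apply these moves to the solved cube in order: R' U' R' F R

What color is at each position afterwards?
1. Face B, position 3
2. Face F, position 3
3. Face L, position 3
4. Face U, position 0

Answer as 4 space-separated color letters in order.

Answer: B W O B

Derivation:
After move 1 (R'): R=RRRR U=WBWB F=GWGW D=YGYG B=YBYB
After move 2 (U'): U=BBWW F=OOGW R=GWRR B=RRYB L=YBOO
After move 3 (R'): R=WRGR U=BYWR F=OBGW D=YOYW B=GRGB
After move 4 (F): F=GOWB U=BYOB R=WRRR D=GWYW L=YYOO
After move 5 (R): R=RWRR U=BOOB F=GWWW D=GGYG B=BRYB
Query 1: B[3] = B
Query 2: F[3] = W
Query 3: L[3] = O
Query 4: U[0] = B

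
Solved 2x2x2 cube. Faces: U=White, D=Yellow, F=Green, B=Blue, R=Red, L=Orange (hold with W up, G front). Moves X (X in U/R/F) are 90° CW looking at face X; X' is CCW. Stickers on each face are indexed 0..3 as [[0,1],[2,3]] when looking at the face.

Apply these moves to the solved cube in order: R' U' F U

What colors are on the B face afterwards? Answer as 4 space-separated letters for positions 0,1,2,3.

Answer: Y Y Y B

Derivation:
After move 1 (R'): R=RRRR U=WBWB F=GWGW D=YGYG B=YBYB
After move 2 (U'): U=BBWW F=OOGW R=GWRR B=RRYB L=YBOO
After move 3 (F): F=GOWO U=BBOB R=WWWR D=RGYG L=YYOG
After move 4 (U): U=OBBB F=WWWO R=RRWR B=YYYB L=GOOG
Query: B face = YYYB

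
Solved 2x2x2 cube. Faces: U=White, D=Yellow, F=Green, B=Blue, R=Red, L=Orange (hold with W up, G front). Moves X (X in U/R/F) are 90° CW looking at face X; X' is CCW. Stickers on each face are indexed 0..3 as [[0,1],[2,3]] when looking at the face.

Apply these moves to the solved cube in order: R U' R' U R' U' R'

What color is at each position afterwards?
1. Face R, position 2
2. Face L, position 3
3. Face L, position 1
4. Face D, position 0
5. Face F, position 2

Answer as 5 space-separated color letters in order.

Answer: Y O B Y G

Derivation:
After move 1 (R): R=RRRR U=WGWG F=GYGY D=YBYB B=WBWB
After move 2 (U'): U=GGWW F=OOGY R=GYRR B=RRWB L=WBOO
After move 3 (R'): R=YRGR U=GWWR F=OGGW D=YOYY B=BRBB
After move 4 (U): U=WGRW F=YRGW R=BRGR B=WBBB L=OGOO
After move 5 (R'): R=RRBG U=WBRW F=YGGW D=YRYW B=YBOB
After move 6 (U'): U=BWWR F=OGGW R=YGBG B=RROB L=YBOO
After move 7 (R'): R=GGYB U=BOWR F=OWGR D=YGYW B=WRRB
Query 1: R[2] = Y
Query 2: L[3] = O
Query 3: L[1] = B
Query 4: D[0] = Y
Query 5: F[2] = G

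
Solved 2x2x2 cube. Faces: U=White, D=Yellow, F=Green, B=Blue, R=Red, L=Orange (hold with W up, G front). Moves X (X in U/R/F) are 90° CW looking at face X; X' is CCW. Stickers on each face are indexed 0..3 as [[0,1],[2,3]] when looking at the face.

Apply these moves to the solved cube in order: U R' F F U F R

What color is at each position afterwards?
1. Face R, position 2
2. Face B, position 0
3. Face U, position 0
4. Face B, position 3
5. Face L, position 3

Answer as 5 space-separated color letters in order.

Answer: R G R B W

Derivation:
After move 1 (U): U=WWWW F=RRGG R=BBRR B=OOBB L=GGOO
After move 2 (R'): R=BRBR U=WBWO F=RWGW D=YRYG B=YOYB
After move 3 (F): F=GRWW U=WBOG R=WROR D=BBYG L=GYOR
After move 4 (F): F=WGWR U=WBRY R=ORGR D=OWYG L=GBOB
After move 5 (U): U=RWYB F=ORWR R=YOGR B=GBYB L=WGOB
After move 6 (F): F=WORR U=RWBG R=YOBR D=GYYG L=WOOW
After move 7 (R): R=BYRO U=ROBR F=WYRG D=GYYG B=GBWB
Query 1: R[2] = R
Query 2: B[0] = G
Query 3: U[0] = R
Query 4: B[3] = B
Query 5: L[3] = W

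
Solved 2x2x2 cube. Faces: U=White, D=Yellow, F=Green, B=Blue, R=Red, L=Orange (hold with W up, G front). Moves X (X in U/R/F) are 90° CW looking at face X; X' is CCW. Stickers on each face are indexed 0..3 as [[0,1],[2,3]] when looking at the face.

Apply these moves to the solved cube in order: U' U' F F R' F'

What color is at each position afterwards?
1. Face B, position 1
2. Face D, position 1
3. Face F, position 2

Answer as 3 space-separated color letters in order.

Answer: G O G

Derivation:
After move 1 (U'): U=WWWW F=OOGG R=GGRR B=RRBB L=BBOO
After move 2 (U'): U=WWWW F=BBGG R=OORR B=GGBB L=RROO
After move 3 (F): F=GBGB U=WWOR R=WOWR D=ROYY L=RYOY
After move 4 (F): F=GGBB U=WWYY R=OORR D=WWYY L=RROO
After move 5 (R'): R=OROR U=WBYG F=GWBY D=WGYB B=YGWB
After move 6 (F'): F=WYGB U=WBOO R=GRWR D=ROYB L=RGOY
Query 1: B[1] = G
Query 2: D[1] = O
Query 3: F[2] = G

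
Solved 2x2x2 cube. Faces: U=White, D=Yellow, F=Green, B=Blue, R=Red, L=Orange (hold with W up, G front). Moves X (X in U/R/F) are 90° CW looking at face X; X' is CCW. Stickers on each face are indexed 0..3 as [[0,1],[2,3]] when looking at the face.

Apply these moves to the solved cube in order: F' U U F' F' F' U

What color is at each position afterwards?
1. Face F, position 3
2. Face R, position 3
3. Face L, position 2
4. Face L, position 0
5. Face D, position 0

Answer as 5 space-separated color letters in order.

After move 1 (F'): F=GGGG U=WWRR R=YRYR D=OOYY L=OWOW
After move 2 (U): U=RWRW F=YRGG R=BBYR B=OWBB L=GGOW
After move 3 (U): U=RRWW F=BBGG R=OWYR B=GGBB L=YROW
After move 4 (F'): F=BGBG U=RROY R=OWOR D=RWYY L=YWOW
After move 5 (F'): F=GGBB U=RROO R=WWRR D=WWYY L=YYOO
After move 6 (F'): F=GBGB U=RRWR R=WWWR D=YOYY L=YOOO
After move 7 (U): U=WRRR F=WWGB R=GGWR B=YOBB L=GBOO
Query 1: F[3] = B
Query 2: R[3] = R
Query 3: L[2] = O
Query 4: L[0] = G
Query 5: D[0] = Y

Answer: B R O G Y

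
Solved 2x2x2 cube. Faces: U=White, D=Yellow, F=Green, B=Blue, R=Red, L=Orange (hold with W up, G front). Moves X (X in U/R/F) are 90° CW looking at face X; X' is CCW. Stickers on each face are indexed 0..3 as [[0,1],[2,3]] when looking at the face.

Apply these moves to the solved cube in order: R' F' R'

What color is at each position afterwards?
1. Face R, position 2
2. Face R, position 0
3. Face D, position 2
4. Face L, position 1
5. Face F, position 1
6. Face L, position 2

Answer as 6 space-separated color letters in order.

Answer: G R Y B B O

Derivation:
After move 1 (R'): R=RRRR U=WBWB F=GWGW D=YGYG B=YBYB
After move 2 (F'): F=WWGG U=WBRR R=GRYR D=OOYG L=OBOW
After move 3 (R'): R=RRGY U=WYRY F=WBGR D=OWYG B=GBOB
Query 1: R[2] = G
Query 2: R[0] = R
Query 3: D[2] = Y
Query 4: L[1] = B
Query 5: F[1] = B
Query 6: L[2] = O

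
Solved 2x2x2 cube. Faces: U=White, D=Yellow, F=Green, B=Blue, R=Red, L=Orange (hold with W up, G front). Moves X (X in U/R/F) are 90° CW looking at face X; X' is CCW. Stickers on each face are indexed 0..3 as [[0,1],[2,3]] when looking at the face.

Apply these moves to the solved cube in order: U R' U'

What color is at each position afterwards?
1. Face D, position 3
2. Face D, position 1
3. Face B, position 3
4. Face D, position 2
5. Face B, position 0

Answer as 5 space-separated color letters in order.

Answer: G R B Y B

Derivation:
After move 1 (U): U=WWWW F=RRGG R=BBRR B=OOBB L=GGOO
After move 2 (R'): R=BRBR U=WBWO F=RWGW D=YRYG B=YOYB
After move 3 (U'): U=BOWW F=GGGW R=RWBR B=BRYB L=YOOO
Query 1: D[3] = G
Query 2: D[1] = R
Query 3: B[3] = B
Query 4: D[2] = Y
Query 5: B[0] = B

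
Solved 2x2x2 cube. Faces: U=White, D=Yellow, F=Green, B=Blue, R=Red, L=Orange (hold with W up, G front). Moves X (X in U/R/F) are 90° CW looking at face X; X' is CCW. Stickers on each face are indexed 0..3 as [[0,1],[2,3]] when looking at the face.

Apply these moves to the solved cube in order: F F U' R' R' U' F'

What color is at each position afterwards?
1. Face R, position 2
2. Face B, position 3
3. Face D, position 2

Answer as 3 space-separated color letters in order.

After move 1 (F): F=GGGG U=WWOO R=WRWR D=RRYY L=OYOY
After move 2 (F): F=GGGG U=WWYY R=OROR D=WWYY L=OROR
After move 3 (U'): U=WYWY F=ORGG R=GGOR B=ORBB L=BBOR
After move 4 (R'): R=GRGO U=WBWO F=OYGY D=WRYG B=YRWB
After move 5 (R'): R=ROGG U=WWWY F=OBGO D=WYYY B=GRRB
After move 6 (U'): U=WYWW F=BBGO R=OBGG B=RORB L=GROR
After move 7 (F'): F=BOBG U=WYOG R=YBWG D=RRYY L=GWOW
Query 1: R[2] = W
Query 2: B[3] = B
Query 3: D[2] = Y

Answer: W B Y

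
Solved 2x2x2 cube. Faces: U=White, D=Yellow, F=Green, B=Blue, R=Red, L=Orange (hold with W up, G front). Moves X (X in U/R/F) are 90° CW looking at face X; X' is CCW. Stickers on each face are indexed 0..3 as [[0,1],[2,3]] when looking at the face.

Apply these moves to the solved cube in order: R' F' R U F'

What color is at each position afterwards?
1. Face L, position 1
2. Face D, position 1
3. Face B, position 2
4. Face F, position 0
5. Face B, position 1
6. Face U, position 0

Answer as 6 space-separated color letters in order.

Answer: W W B G B R

Derivation:
After move 1 (R'): R=RRRR U=WBWB F=GWGW D=YGYG B=YBYB
After move 2 (F'): F=WWGG U=WBRR R=GRYR D=OOYG L=OBOW
After move 3 (R): R=YGRR U=WWRG F=WOGG D=OYYY B=RBBB
After move 4 (U): U=RWGW F=YGGG R=RBRR B=OBBB L=WOOW
After move 5 (F'): F=GGYG U=RWRR R=YBOR D=OWYY L=WWOG
Query 1: L[1] = W
Query 2: D[1] = W
Query 3: B[2] = B
Query 4: F[0] = G
Query 5: B[1] = B
Query 6: U[0] = R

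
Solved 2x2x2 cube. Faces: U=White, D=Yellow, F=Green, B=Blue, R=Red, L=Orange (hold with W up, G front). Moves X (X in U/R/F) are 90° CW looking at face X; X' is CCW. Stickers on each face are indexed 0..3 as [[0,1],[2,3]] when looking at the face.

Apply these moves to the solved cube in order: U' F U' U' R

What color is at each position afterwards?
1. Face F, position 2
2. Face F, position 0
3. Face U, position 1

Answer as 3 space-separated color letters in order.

Answer: G R R

Derivation:
After move 1 (U'): U=WWWW F=OOGG R=GGRR B=RRBB L=BBOO
After move 2 (F): F=GOGO U=WWOB R=WGWR D=RGYY L=BYOY
After move 3 (U'): U=WBWO F=BYGO R=GOWR B=WGBB L=RROY
After move 4 (U'): U=BOWW F=RRGO R=BYWR B=GOBB L=WGOY
After move 5 (R): R=WBRY U=BRWO F=RGGY D=RBYG B=WOOB
Query 1: F[2] = G
Query 2: F[0] = R
Query 3: U[1] = R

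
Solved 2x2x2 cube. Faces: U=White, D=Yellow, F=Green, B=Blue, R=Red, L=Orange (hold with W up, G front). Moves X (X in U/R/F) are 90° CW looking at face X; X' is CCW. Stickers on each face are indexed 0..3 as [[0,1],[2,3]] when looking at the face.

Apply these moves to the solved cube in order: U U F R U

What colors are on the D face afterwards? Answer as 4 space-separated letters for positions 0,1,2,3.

After move 1 (U): U=WWWW F=RRGG R=BBRR B=OOBB L=GGOO
After move 2 (U): U=WWWW F=BBGG R=OORR B=GGBB L=RROO
After move 3 (F): F=GBGB U=WWOR R=WOWR D=ROYY L=RYOY
After move 4 (R): R=WWRO U=WBOB F=GOGY D=RBYG B=RGWB
After move 5 (U): U=OWBB F=WWGY R=RGRO B=RYWB L=GOOY
Query: D face = RBYG

Answer: R B Y G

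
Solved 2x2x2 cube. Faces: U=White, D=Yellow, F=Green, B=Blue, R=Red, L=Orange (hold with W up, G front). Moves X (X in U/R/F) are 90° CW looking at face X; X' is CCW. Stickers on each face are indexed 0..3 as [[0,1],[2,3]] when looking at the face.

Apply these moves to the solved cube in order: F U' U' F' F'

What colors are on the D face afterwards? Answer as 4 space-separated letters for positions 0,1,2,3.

After move 1 (F): F=GGGG U=WWOO R=WRWR D=RRYY L=OYOY
After move 2 (U'): U=WOWO F=OYGG R=GGWR B=WRBB L=BBOY
After move 3 (U'): U=OOWW F=BBGG R=OYWR B=GGBB L=WROY
After move 4 (F'): F=BGBG U=OOOW R=RYRR D=RYYY L=WWOW
After move 5 (F'): F=GGBB U=OORR R=YYRR D=WWYY L=WWOO
Query: D face = WWYY

Answer: W W Y Y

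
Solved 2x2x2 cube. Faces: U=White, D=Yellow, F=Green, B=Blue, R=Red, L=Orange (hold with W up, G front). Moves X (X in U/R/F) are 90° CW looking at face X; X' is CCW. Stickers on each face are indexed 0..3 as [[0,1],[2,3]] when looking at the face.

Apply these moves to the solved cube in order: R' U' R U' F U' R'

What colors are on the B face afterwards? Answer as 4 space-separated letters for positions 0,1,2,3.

Answer: R G O B

Derivation:
After move 1 (R'): R=RRRR U=WBWB F=GWGW D=YGYG B=YBYB
After move 2 (U'): U=BBWW F=OOGW R=GWRR B=RRYB L=YBOO
After move 3 (R): R=RGRW U=BOWW F=OGGG D=YYYR B=WRBB
After move 4 (U'): U=OWBW F=YBGG R=OGRW B=RGBB L=WROO
After move 5 (F): F=GYGB U=OWOR R=BGWW D=ROYR L=WYOY
After move 6 (U'): U=WROO F=WYGB R=GYWW B=BGBB L=RGOY
After move 7 (R'): R=YWGW U=WBOB F=WRGO D=RYYB B=RGOB
Query: B face = RGOB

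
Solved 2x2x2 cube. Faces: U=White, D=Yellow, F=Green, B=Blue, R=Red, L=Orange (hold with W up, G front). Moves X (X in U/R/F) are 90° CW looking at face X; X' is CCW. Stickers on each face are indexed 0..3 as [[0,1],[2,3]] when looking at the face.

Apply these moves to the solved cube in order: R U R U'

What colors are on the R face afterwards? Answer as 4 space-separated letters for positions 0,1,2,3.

After move 1 (R): R=RRRR U=WGWG F=GYGY D=YBYB B=WBWB
After move 2 (U): U=WWGG F=RRGY R=WBRR B=OOWB L=GYOO
After move 3 (R): R=RWRB U=WRGY F=RBGB D=YWYO B=GOWB
After move 4 (U'): U=RYWG F=GYGB R=RBRB B=RWWB L=GOOO
Query: R face = RBRB

Answer: R B R B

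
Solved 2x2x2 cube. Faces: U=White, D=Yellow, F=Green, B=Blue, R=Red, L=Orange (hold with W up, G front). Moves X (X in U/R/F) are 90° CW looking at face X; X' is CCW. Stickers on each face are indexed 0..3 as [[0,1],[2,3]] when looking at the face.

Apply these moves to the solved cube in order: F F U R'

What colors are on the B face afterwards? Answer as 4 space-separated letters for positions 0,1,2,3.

Answer: Y R W B

Derivation:
After move 1 (F): F=GGGG U=WWOO R=WRWR D=RRYY L=OYOY
After move 2 (F): F=GGGG U=WWYY R=OROR D=WWYY L=OROR
After move 3 (U): U=YWYW F=ORGG R=BBOR B=ORBB L=GGOR
After move 4 (R'): R=BRBO U=YBYO F=OWGW D=WRYG B=YRWB
Query: B face = YRWB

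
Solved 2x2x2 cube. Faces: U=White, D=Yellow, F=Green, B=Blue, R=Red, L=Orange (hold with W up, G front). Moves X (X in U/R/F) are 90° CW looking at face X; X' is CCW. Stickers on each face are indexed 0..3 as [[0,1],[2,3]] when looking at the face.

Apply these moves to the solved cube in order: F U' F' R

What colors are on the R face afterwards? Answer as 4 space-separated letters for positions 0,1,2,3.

Answer: R R R G

Derivation:
After move 1 (F): F=GGGG U=WWOO R=WRWR D=RRYY L=OYOY
After move 2 (U'): U=WOWO F=OYGG R=GGWR B=WRBB L=BBOY
After move 3 (F'): F=YGOG U=WOGW R=RGRR D=BYYY L=BOOW
After move 4 (R): R=RRRG U=WGGG F=YYOY D=BBYW B=WROB
Query: R face = RRRG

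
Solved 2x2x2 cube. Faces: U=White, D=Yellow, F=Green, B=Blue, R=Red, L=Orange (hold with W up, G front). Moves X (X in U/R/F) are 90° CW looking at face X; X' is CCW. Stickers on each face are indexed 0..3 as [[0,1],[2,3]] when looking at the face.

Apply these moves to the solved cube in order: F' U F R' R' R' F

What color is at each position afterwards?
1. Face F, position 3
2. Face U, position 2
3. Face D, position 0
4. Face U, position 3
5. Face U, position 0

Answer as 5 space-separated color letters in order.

Answer: B O R O R

Derivation:
After move 1 (F'): F=GGGG U=WWRR R=YRYR D=OOYY L=OWOW
After move 2 (U): U=RWRW F=YRGG R=BBYR B=OWBB L=GGOW
After move 3 (F): F=GYGR U=RWWG R=RBWR D=YBYY L=GOOO
After move 4 (R'): R=BRRW U=RBWO F=GWGG D=YYYR B=YWBB
After move 5 (R'): R=RWBR U=RBWY F=GBGO D=YWYG B=RWYB
After move 6 (R'): R=WRRB U=RYWR F=GBGY D=YBYO B=GWWB
After move 7 (F): F=GGYB U=RYOO R=WRRB D=RWYO L=GYOB
Query 1: F[3] = B
Query 2: U[2] = O
Query 3: D[0] = R
Query 4: U[3] = O
Query 5: U[0] = R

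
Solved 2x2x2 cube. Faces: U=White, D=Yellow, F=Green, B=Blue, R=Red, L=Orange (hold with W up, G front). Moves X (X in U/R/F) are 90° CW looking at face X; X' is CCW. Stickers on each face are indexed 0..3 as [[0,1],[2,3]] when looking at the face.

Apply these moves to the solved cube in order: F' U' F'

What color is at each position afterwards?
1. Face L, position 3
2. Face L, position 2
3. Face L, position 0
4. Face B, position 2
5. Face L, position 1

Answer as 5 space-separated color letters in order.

After move 1 (F'): F=GGGG U=WWRR R=YRYR D=OOYY L=OWOW
After move 2 (U'): U=WRWR F=OWGG R=GGYR B=YRBB L=BBOW
After move 3 (F'): F=WGOG U=WRGY R=OGOR D=BWYY L=BROW
Query 1: L[3] = W
Query 2: L[2] = O
Query 3: L[0] = B
Query 4: B[2] = B
Query 5: L[1] = R

Answer: W O B B R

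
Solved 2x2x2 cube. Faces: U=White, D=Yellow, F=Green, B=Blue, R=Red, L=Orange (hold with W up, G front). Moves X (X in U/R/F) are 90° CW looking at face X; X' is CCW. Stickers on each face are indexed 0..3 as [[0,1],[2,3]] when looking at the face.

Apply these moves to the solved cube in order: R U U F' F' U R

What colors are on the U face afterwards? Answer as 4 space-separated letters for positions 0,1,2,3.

Answer: B O Y W

Derivation:
After move 1 (R): R=RRRR U=WGWG F=GYGY D=YBYB B=WBWB
After move 2 (U): U=WWGG F=RRGY R=WBRR B=OOWB L=GYOO
After move 3 (U): U=GWGW F=WBGY R=OORR B=GYWB L=RROO
After move 4 (F'): F=BYWG U=GWOR R=BOYR D=ROYB L=RWOG
After move 5 (F'): F=YGBW U=GWBY R=OORR D=WGYB L=RROO
After move 6 (U): U=BGYW F=OOBW R=GYRR B=RRWB L=YGOO
After move 7 (R): R=RGRY U=BOYW F=OGBB D=WWYR B=WRGB
Query: U face = BOYW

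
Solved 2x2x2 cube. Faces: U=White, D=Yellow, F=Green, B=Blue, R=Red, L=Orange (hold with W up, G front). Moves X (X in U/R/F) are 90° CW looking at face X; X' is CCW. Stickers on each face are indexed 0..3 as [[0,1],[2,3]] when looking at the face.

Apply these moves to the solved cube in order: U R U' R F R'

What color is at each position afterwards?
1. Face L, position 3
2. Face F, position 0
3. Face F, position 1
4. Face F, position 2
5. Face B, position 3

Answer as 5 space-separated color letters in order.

After move 1 (U): U=WWWW F=RRGG R=BBRR B=OOBB L=GGOO
After move 2 (R): R=RBRB U=WRWG F=RYGY D=YBYO B=WOWB
After move 3 (U'): U=RGWW F=GGGY R=RYRB B=RBWB L=WOOO
After move 4 (R): R=RRBY U=RGWY F=GBGO D=YWYR B=WBGB
After move 5 (F): F=GGOB U=RGOO R=WRYY D=BRYR L=WYOW
After move 6 (R'): R=RYWY U=RGOW F=GGOO D=BGYB B=RBRB
Query 1: L[3] = W
Query 2: F[0] = G
Query 3: F[1] = G
Query 4: F[2] = O
Query 5: B[3] = B

Answer: W G G O B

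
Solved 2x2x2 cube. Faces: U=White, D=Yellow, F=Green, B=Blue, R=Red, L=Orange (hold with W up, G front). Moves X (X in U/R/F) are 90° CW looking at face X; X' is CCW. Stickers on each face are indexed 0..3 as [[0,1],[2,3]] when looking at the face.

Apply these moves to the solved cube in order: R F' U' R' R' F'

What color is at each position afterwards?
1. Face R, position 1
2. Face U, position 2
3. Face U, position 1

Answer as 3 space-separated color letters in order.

Answer: Y R O

Derivation:
After move 1 (R): R=RRRR U=WGWG F=GYGY D=YBYB B=WBWB
After move 2 (F'): F=YYGG U=WGRR R=BRYR D=OOYB L=OGOW
After move 3 (U'): U=GRWR F=OGGG R=YYYR B=BRWB L=WBOW
After move 4 (R'): R=YRYY U=GWWB F=ORGR D=OGYG B=BROB
After move 5 (R'): R=RYYY U=GOWB F=OWGB D=ORYR B=GRGB
After move 6 (F'): F=WBOG U=GORY R=RYOY D=BWYR L=WBOW
Query 1: R[1] = Y
Query 2: U[2] = R
Query 3: U[1] = O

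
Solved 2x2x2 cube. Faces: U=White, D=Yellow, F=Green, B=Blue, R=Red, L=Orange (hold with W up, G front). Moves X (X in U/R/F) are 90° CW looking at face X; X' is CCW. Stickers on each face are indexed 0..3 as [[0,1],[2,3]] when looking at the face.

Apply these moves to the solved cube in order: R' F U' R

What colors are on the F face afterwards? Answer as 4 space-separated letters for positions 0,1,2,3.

Answer: O R W G

Derivation:
After move 1 (R'): R=RRRR U=WBWB F=GWGW D=YGYG B=YBYB
After move 2 (F): F=GGWW U=WBOO R=WRBR D=RRYG L=OYOG
After move 3 (U'): U=BOWO F=OYWW R=GGBR B=WRYB L=YBOG
After move 4 (R): R=BGRG U=BYWW F=ORWG D=RYYW B=OROB
Query: F face = ORWG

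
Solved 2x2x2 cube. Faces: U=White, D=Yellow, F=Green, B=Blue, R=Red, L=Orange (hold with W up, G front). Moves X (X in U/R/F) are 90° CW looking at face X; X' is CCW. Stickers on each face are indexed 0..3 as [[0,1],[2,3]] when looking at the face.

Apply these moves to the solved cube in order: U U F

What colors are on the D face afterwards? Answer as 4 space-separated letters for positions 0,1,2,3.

Answer: R O Y Y

Derivation:
After move 1 (U): U=WWWW F=RRGG R=BBRR B=OOBB L=GGOO
After move 2 (U): U=WWWW F=BBGG R=OORR B=GGBB L=RROO
After move 3 (F): F=GBGB U=WWOR R=WOWR D=ROYY L=RYOY
Query: D face = ROYY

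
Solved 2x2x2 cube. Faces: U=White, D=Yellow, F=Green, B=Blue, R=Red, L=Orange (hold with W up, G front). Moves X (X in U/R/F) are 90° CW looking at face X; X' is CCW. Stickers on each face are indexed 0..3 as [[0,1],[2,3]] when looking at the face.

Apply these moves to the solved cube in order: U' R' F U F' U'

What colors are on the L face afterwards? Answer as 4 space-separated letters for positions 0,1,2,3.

After move 1 (U'): U=WWWW F=OOGG R=GGRR B=RRBB L=BBOO
After move 2 (R'): R=GRGR U=WBWR F=OWGW D=YOYG B=YRYB
After move 3 (F): F=GOWW U=WBOB R=WRRR D=GGYG L=BYOO
After move 4 (U): U=OWBB F=WRWW R=YRRR B=BYYB L=GOOO
After move 5 (F'): F=RWWW U=OWYR R=GRGR D=OOYG L=GBOB
After move 6 (U'): U=WROY F=GBWW R=RWGR B=GRYB L=BYOB
Query: L face = BYOB

Answer: B Y O B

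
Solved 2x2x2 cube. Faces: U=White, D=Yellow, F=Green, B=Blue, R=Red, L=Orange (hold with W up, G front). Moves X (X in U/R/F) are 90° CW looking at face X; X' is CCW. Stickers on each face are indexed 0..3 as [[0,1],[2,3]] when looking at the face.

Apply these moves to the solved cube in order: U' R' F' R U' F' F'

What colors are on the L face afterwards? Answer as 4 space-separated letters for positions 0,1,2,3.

After move 1 (U'): U=WWWW F=OOGG R=GGRR B=RRBB L=BBOO
After move 2 (R'): R=GRGR U=WBWR F=OWGW D=YOYG B=YRYB
After move 3 (F'): F=WWOG U=WBGG R=ORYR D=BOYG L=BROW
After move 4 (R): R=YORR U=WWGG F=WOOG D=BYYY B=GRBB
After move 5 (U'): U=WGWG F=BROG R=WORR B=YOBB L=GROW
After move 6 (F'): F=RGBO U=WGWR R=YOBR D=RWYY L=GGOW
After move 7 (F'): F=GORB U=WGYB R=WORR D=GWYY L=GROW
Query: L face = GROW

Answer: G R O W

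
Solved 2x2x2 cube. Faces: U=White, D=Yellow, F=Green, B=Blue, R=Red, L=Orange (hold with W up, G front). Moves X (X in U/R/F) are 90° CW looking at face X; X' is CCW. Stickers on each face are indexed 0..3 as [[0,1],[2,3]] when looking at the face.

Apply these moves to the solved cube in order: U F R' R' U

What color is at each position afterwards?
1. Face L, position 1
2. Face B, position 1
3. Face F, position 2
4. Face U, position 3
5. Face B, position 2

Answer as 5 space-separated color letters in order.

After move 1 (U): U=WWWW F=RRGG R=BBRR B=OOBB L=GGOO
After move 2 (F): F=GRGR U=WWOG R=WBWR D=RBYY L=GYOY
After move 3 (R'): R=BRWW U=WBOO F=GWGG D=RRYR B=YOBB
After move 4 (R'): R=RWBW U=WBOY F=GBGO D=RWYG B=RORB
After move 5 (U): U=OWYB F=RWGO R=ROBW B=GYRB L=GBOY
Query 1: L[1] = B
Query 2: B[1] = Y
Query 3: F[2] = G
Query 4: U[3] = B
Query 5: B[2] = R

Answer: B Y G B R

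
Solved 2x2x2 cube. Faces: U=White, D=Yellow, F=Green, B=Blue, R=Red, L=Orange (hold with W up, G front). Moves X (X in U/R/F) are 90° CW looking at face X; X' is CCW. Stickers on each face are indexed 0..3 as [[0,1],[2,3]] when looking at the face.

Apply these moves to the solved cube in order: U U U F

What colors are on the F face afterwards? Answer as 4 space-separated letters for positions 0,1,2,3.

After move 1 (U): U=WWWW F=RRGG R=BBRR B=OOBB L=GGOO
After move 2 (U): U=WWWW F=BBGG R=OORR B=GGBB L=RROO
After move 3 (U): U=WWWW F=OOGG R=GGRR B=RRBB L=BBOO
After move 4 (F): F=GOGO U=WWOB R=WGWR D=RGYY L=BYOY
Query: F face = GOGO

Answer: G O G O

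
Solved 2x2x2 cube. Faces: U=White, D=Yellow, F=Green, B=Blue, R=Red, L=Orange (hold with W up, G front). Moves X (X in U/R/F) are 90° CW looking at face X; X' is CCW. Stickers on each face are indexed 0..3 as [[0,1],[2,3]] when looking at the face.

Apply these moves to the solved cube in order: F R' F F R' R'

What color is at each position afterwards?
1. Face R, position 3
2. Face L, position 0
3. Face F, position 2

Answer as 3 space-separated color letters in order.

After move 1 (F): F=GGGG U=WWOO R=WRWR D=RRYY L=OYOY
After move 2 (R'): R=RRWW U=WBOB F=GWGO D=RGYG B=YBRB
After move 3 (F): F=GGOW U=WBYY R=ORBW D=WRYG L=OROG
After move 4 (F): F=OGWG U=WBGR R=YRYW D=BOYG L=OWOR
After move 5 (R'): R=RWYY U=WRGY F=OBWR D=BGYG B=GBOB
After move 6 (R'): R=WYRY U=WOGG F=ORWY D=BBYR B=GBGB
Query 1: R[3] = Y
Query 2: L[0] = O
Query 3: F[2] = W

Answer: Y O W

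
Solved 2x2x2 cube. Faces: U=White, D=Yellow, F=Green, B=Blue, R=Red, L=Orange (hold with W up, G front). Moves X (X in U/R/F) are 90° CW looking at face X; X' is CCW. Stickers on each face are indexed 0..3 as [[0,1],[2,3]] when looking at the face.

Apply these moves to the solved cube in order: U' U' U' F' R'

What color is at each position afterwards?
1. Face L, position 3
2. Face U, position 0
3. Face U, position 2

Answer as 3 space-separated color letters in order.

After move 1 (U'): U=WWWW F=OOGG R=GGRR B=RRBB L=BBOO
After move 2 (U'): U=WWWW F=BBGG R=OORR B=GGBB L=RROO
After move 3 (U'): U=WWWW F=RRGG R=BBRR B=OOBB L=GGOO
After move 4 (F'): F=RGRG U=WWBR R=YBYR D=GOYY L=GWOW
After move 5 (R'): R=BRYY U=WBBO F=RWRR D=GGYG B=YOOB
Query 1: L[3] = W
Query 2: U[0] = W
Query 3: U[2] = B

Answer: W W B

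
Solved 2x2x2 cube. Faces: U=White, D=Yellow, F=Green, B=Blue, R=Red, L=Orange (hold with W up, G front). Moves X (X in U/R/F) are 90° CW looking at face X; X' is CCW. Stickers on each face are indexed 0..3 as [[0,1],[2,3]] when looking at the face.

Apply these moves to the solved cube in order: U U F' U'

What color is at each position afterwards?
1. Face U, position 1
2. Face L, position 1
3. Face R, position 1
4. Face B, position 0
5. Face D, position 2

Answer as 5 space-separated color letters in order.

After move 1 (U): U=WWWW F=RRGG R=BBRR B=OOBB L=GGOO
After move 2 (U): U=WWWW F=BBGG R=OORR B=GGBB L=RROO
After move 3 (F'): F=BGBG U=WWOR R=YOYR D=ROYY L=RWOW
After move 4 (U'): U=WRWO F=RWBG R=BGYR B=YOBB L=GGOW
Query 1: U[1] = R
Query 2: L[1] = G
Query 3: R[1] = G
Query 4: B[0] = Y
Query 5: D[2] = Y

Answer: R G G Y Y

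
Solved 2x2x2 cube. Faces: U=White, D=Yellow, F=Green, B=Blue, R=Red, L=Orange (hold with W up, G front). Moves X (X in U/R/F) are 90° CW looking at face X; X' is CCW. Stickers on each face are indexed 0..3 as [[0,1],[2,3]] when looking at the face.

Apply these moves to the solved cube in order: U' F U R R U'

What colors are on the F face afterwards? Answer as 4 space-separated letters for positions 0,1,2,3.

Answer: G O G B

Derivation:
After move 1 (U'): U=WWWW F=OOGG R=GGRR B=RRBB L=BBOO
After move 2 (F): F=GOGO U=WWOB R=WGWR D=RGYY L=BYOY
After move 3 (U): U=OWBW F=WGGO R=RRWR B=BYBB L=GOOY
After move 4 (R): R=WRRR U=OGBO F=WGGY D=RBYB B=WYWB
After move 5 (R): R=RWRR U=OGBY F=WBGB D=RWYW B=OYGB
After move 6 (U'): U=GYOB F=GOGB R=WBRR B=RWGB L=OYOY
Query: F face = GOGB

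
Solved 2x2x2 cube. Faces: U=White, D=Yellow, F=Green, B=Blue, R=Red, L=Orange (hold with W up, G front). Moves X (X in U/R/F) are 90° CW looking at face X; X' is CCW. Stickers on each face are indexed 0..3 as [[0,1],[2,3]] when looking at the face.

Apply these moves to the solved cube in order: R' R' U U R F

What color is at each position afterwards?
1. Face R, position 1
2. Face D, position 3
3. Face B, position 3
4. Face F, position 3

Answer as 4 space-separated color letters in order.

After move 1 (R'): R=RRRR U=WBWB F=GWGW D=YGYG B=YBYB
After move 2 (R'): R=RRRR U=WYWY F=GBGB D=YWYW B=GBGB
After move 3 (U): U=WWYY F=RRGB R=GBRR B=OOGB L=GBOO
After move 4 (U): U=YWYW F=GBGB R=OORR B=GBGB L=RROO
After move 5 (R): R=RORO U=YBYB F=GWGW D=YGYG B=WBWB
After move 6 (F): F=GGWW U=YBOR R=YOBO D=RRYG L=RYOG
Query 1: R[1] = O
Query 2: D[3] = G
Query 3: B[3] = B
Query 4: F[3] = W

Answer: O G B W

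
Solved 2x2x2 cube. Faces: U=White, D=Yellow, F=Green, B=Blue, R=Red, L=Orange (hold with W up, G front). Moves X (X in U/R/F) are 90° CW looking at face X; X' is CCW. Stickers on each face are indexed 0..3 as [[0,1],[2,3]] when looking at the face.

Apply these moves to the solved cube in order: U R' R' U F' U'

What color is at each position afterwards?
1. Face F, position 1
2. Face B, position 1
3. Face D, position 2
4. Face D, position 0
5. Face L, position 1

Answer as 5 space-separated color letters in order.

Answer: Y O Y B G

Derivation:
After move 1 (U): U=WWWW F=RRGG R=BBRR B=OOBB L=GGOO
After move 2 (R'): R=BRBR U=WBWO F=RWGW D=YRYG B=YOYB
After move 3 (R'): R=RRBB U=WYWY F=RBGO D=YWYW B=GORB
After move 4 (U): U=WWYY F=RRGO R=GOBB B=GGRB L=RBOO
After move 5 (F'): F=RORG U=WWGB R=WOYB D=BOYW L=RYOY
After move 6 (U'): U=WBWG F=RYRG R=ROYB B=WORB L=GGOY
Query 1: F[1] = Y
Query 2: B[1] = O
Query 3: D[2] = Y
Query 4: D[0] = B
Query 5: L[1] = G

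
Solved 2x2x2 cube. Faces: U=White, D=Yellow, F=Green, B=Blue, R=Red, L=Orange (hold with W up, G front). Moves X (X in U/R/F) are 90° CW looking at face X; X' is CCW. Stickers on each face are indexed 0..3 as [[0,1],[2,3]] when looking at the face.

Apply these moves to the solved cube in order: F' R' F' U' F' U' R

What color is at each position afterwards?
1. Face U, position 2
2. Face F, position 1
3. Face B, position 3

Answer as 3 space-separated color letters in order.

Answer: B R B

Derivation:
After move 1 (F'): F=GGGG U=WWRR R=YRYR D=OOYY L=OWOW
After move 2 (R'): R=RRYY U=WBRB F=GWGR D=OGYG B=YBOB
After move 3 (F'): F=WRGG U=WBRY R=GROY D=WWYG L=OBOR
After move 4 (U'): U=BYWR F=OBGG R=WROY B=GROB L=YBOR
After move 5 (F'): F=BGOG U=BYWO R=WRWY D=BRYG L=YROW
After move 6 (U'): U=YOBW F=YROG R=BGWY B=WROB L=GROW
After move 7 (R): R=WBYG U=YRBG F=YROG D=BOYW B=WROB
Query 1: U[2] = B
Query 2: F[1] = R
Query 3: B[3] = B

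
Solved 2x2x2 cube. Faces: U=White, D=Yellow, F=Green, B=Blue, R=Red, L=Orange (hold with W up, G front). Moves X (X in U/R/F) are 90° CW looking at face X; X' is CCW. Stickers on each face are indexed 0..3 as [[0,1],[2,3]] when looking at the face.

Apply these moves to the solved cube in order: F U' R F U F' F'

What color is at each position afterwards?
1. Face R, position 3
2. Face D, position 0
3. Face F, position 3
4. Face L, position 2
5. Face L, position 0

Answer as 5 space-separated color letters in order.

Answer: G Y W O G

Derivation:
After move 1 (F): F=GGGG U=WWOO R=WRWR D=RRYY L=OYOY
After move 2 (U'): U=WOWO F=OYGG R=GGWR B=WRBB L=BBOY
After move 3 (R): R=WGRG U=WYWG F=ORGY D=RBYW B=OROB
After move 4 (F): F=GOYR U=WYYB R=WGGG D=RWYW L=BROB
After move 5 (U): U=YWBY F=WGYR R=ORGG B=BROB L=GOOB
After move 6 (F'): F=GRWY U=YWOG R=WRRG D=OBYW L=GYOB
After move 7 (F'): F=RYGW U=YWWR R=BROG D=YBYW L=GGOO
Query 1: R[3] = G
Query 2: D[0] = Y
Query 3: F[3] = W
Query 4: L[2] = O
Query 5: L[0] = G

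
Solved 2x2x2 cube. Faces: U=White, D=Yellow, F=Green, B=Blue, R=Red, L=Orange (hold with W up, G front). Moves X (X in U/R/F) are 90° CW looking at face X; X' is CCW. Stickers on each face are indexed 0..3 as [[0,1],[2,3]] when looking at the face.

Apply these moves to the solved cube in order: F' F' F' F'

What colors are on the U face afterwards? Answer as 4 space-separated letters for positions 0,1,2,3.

Answer: W W W W

Derivation:
After move 1 (F'): F=GGGG U=WWRR R=YRYR D=OOYY L=OWOW
After move 2 (F'): F=GGGG U=WWYY R=OROR D=WWYY L=OROR
After move 3 (F'): F=GGGG U=WWOO R=WRWR D=RRYY L=OYOY
After move 4 (F'): F=GGGG U=WWWW R=RRRR D=YYYY L=OOOO
Query: U face = WWWW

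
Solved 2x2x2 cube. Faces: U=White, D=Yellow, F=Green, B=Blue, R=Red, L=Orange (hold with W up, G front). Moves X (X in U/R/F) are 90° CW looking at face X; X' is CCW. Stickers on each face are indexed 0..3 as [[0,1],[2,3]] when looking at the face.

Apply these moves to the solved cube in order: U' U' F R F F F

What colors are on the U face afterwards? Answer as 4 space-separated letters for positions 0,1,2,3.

After move 1 (U'): U=WWWW F=OOGG R=GGRR B=RRBB L=BBOO
After move 2 (U'): U=WWWW F=BBGG R=OORR B=GGBB L=RROO
After move 3 (F): F=GBGB U=WWOR R=WOWR D=ROYY L=RYOY
After move 4 (R): R=WWRO U=WBOB F=GOGY D=RBYG B=RGWB
After move 5 (F): F=GGYO U=WBYY R=OWBO D=RWYG L=RROB
After move 6 (F): F=YGOG U=WBBR R=YWYO D=BOYG L=RROW
After move 7 (F): F=OYGG U=WBWR R=BWRO D=YYYG L=RBOO
Query: U face = WBWR

Answer: W B W R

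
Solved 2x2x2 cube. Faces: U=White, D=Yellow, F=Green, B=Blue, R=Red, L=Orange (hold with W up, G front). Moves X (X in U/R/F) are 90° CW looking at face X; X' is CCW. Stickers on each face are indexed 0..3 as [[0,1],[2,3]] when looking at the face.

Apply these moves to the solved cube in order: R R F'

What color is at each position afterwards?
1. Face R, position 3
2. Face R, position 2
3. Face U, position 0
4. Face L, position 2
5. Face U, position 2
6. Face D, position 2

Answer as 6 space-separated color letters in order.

Answer: R Y W O R Y

Derivation:
After move 1 (R): R=RRRR U=WGWG F=GYGY D=YBYB B=WBWB
After move 2 (R): R=RRRR U=WYWY F=GBGB D=YWYW B=GBGB
After move 3 (F'): F=BBGG U=WYRR R=WRYR D=OOYW L=OYOW
Query 1: R[3] = R
Query 2: R[2] = Y
Query 3: U[0] = W
Query 4: L[2] = O
Query 5: U[2] = R
Query 6: D[2] = Y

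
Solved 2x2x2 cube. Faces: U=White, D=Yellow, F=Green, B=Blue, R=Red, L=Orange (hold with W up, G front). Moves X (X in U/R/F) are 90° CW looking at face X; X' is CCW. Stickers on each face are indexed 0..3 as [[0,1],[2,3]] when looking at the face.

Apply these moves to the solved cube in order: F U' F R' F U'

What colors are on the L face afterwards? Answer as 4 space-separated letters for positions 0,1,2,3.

After move 1 (F): F=GGGG U=WWOO R=WRWR D=RRYY L=OYOY
After move 2 (U'): U=WOWO F=OYGG R=GGWR B=WRBB L=BBOY
After move 3 (F): F=GOGY U=WOYB R=WGOR D=WGYY L=BROR
After move 4 (R'): R=GRWO U=WBYW F=GOGB D=WOYY B=YRGB
After move 5 (F): F=GGBO U=WBRR R=YRWO D=WGYY L=BWOO
After move 6 (U'): U=BRWR F=BWBO R=GGWO B=YRGB L=YROO
Query: L face = YROO

Answer: Y R O O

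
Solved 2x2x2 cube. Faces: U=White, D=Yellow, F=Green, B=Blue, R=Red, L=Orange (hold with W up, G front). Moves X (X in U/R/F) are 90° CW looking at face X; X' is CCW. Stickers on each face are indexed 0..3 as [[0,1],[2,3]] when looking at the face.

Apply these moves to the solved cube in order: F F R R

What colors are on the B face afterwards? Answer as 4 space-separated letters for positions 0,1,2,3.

After move 1 (F): F=GGGG U=WWOO R=WRWR D=RRYY L=OYOY
After move 2 (F): F=GGGG U=WWYY R=OROR D=WWYY L=OROR
After move 3 (R): R=OORR U=WGYG F=GWGY D=WBYB B=YBWB
After move 4 (R): R=RORO U=WWYY F=GBGB D=WWYY B=GBGB
Query: B face = GBGB

Answer: G B G B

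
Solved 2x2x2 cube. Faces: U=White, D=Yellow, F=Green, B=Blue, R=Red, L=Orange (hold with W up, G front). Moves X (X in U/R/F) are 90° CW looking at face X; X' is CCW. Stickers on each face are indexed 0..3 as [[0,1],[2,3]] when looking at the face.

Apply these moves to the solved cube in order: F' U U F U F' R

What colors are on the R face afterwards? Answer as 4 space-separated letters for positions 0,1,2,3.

After move 1 (F'): F=GGGG U=WWRR R=YRYR D=OOYY L=OWOW
After move 2 (U): U=RWRW F=YRGG R=BBYR B=OWBB L=GGOW
After move 3 (U): U=RRWW F=BBGG R=OWYR B=GGBB L=YROW
After move 4 (F): F=GBGB U=RRWR R=WWWR D=YOYY L=YOOO
After move 5 (U): U=WRRR F=WWGB R=GGWR B=YOBB L=GBOO
After move 6 (F'): F=WBWG U=WRGW R=OGYR D=BOYY L=GROR
After move 7 (R): R=YORG U=WBGG F=WOWY D=BBYY B=WORB
Query: R face = YORG

Answer: Y O R G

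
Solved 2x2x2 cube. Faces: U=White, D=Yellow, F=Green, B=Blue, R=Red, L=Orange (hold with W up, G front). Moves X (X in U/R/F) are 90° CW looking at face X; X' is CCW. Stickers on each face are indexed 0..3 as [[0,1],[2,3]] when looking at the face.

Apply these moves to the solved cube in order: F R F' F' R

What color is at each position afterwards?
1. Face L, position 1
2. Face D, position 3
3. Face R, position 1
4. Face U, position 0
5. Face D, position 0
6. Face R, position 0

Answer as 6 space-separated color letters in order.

Answer: R O Y W G Y

Derivation:
After move 1 (F): F=GGGG U=WWOO R=WRWR D=RRYY L=OYOY
After move 2 (R): R=WWRR U=WGOG F=GRGY D=RBYB B=OBWB
After move 3 (F'): F=RYGG U=WGWR R=BWRR D=YYYB L=OGOO
After move 4 (F'): F=YGRG U=WGBR R=YWYR D=GOYB L=OROW
After move 5 (R): R=YYRW U=WGBG F=YORB D=GWYO B=RBGB
Query 1: L[1] = R
Query 2: D[3] = O
Query 3: R[1] = Y
Query 4: U[0] = W
Query 5: D[0] = G
Query 6: R[0] = Y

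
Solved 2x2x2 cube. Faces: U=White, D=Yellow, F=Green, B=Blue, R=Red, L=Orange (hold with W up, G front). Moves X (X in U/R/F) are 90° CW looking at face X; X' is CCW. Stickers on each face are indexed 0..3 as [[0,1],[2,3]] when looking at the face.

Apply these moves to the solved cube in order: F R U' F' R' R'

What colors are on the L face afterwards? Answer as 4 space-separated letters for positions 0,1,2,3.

Answer: O O O W

Derivation:
After move 1 (F): F=GGGG U=WWOO R=WRWR D=RRYY L=OYOY
After move 2 (R): R=WWRR U=WGOG F=GRGY D=RBYB B=OBWB
After move 3 (U'): U=GGWO F=OYGY R=GRRR B=WWWB L=OBOY
After move 4 (F'): F=YYOG U=GGGR R=BRRR D=BYYB L=OOOW
After move 5 (R'): R=RRBR U=GWGW F=YGOR D=BYYG B=BWYB
After move 6 (R'): R=RRRB U=GYGB F=YWOW D=BGYR B=GWYB
Query: L face = OOOW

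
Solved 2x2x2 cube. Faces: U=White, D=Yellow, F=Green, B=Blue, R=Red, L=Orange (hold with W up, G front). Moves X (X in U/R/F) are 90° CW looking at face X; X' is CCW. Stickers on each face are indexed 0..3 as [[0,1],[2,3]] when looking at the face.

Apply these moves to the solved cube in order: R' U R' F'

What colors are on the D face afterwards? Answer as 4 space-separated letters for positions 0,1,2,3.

Answer: W O Y W

Derivation:
After move 1 (R'): R=RRRR U=WBWB F=GWGW D=YGYG B=YBYB
After move 2 (U): U=WWBB F=RRGW R=YBRR B=OOYB L=GWOO
After move 3 (R'): R=BRYR U=WYBO F=RWGB D=YRYW B=GOGB
After move 4 (F'): F=WBRG U=WYBY R=RRYR D=WOYW L=GOOB
Query: D face = WOYW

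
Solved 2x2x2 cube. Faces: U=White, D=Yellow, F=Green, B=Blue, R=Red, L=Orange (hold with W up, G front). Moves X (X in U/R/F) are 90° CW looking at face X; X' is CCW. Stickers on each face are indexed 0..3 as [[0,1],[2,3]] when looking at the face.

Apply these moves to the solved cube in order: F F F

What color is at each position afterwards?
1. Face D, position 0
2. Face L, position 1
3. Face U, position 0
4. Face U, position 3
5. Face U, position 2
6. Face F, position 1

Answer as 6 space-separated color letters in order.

After move 1 (F): F=GGGG U=WWOO R=WRWR D=RRYY L=OYOY
After move 2 (F): F=GGGG U=WWYY R=OROR D=WWYY L=OROR
After move 3 (F): F=GGGG U=WWRR R=YRYR D=OOYY L=OWOW
Query 1: D[0] = O
Query 2: L[1] = W
Query 3: U[0] = W
Query 4: U[3] = R
Query 5: U[2] = R
Query 6: F[1] = G

Answer: O W W R R G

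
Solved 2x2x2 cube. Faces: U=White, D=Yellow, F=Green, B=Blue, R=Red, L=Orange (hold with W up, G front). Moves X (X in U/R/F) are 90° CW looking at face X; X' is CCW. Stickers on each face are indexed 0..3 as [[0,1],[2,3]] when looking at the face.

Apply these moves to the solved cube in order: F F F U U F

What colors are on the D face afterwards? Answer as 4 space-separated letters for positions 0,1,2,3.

Answer: Y O Y Y

Derivation:
After move 1 (F): F=GGGG U=WWOO R=WRWR D=RRYY L=OYOY
After move 2 (F): F=GGGG U=WWYY R=OROR D=WWYY L=OROR
After move 3 (F): F=GGGG U=WWRR R=YRYR D=OOYY L=OWOW
After move 4 (U): U=RWRW F=YRGG R=BBYR B=OWBB L=GGOW
After move 5 (U): U=RRWW F=BBGG R=OWYR B=GGBB L=YROW
After move 6 (F): F=GBGB U=RRWR R=WWWR D=YOYY L=YOOO
Query: D face = YOYY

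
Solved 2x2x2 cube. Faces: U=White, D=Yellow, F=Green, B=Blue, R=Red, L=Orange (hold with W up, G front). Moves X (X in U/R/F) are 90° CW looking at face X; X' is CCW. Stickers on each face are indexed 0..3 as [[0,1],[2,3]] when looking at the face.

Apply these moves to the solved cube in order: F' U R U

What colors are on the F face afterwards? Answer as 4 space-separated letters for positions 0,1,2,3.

After move 1 (F'): F=GGGG U=WWRR R=YRYR D=OOYY L=OWOW
After move 2 (U): U=RWRW F=YRGG R=BBYR B=OWBB L=GGOW
After move 3 (R): R=YBRB U=RRRG F=YOGY D=OBYO B=WWWB
After move 4 (U): U=RRGR F=YBGY R=WWRB B=GGWB L=YOOW
Query: F face = YBGY

Answer: Y B G Y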